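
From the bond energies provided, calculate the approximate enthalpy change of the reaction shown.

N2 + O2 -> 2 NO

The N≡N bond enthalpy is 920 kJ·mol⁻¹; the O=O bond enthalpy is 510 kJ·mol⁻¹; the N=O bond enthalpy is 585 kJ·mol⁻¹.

ΔH ≈ +260 kJ

Bonds broken (reactants):
  N≡N: 1 × 920 = 920
  O=O: 1 × 510 = 510
  Σ(broken) = 1430 kJ
Bonds formed (products):
  N=O: 2 × 585 = 1170
  Σ(formed) = 1170 kJ
ΔH = Σ(broken) − Σ(formed) = 1430 − 1170 = +260 kJ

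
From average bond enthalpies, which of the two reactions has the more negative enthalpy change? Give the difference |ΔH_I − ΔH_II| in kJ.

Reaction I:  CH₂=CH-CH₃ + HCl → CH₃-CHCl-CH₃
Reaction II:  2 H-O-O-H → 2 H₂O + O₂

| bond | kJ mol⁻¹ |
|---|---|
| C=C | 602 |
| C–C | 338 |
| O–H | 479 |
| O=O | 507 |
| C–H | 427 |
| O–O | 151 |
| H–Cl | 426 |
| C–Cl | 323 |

Reaction I:
  Bonds broken (reactants):
    C–C: 1 × 338 = 338
    C–H: 6 × 427 = 2562
    C=C: 1 × 602 = 602
    H–Cl: 1 × 426 = 426
    Σ(broken) = 3928 kJ
  Bonds formed (products):
    C–C: 2 × 338 = 676
    C–Cl: 1 × 323 = 323
    C–H: 7 × 427 = 2989
    Σ(formed) = 3988 kJ
  ΔH_I = 3928 − 3988 = −60 kJ
Reaction II:
  Bonds broken (reactants):
    O–H: 4 × 479 = 1916
    O–O: 2 × 151 = 302
    Σ(broken) = 2218 kJ
  Bonds formed (products):
    O–H: 4 × 479 = 1916
    O=O: 1 × 507 = 507
    Σ(formed) = 2423 kJ
  ΔH_II = 2218 − 2423 = −205 kJ
ΔH_I − ΔH_II = +145 kJ, so reaction II has the more negative ΔH; |ΔH_I − ΔH_II| = 145 kJ.

Reaction II, by 145 kJ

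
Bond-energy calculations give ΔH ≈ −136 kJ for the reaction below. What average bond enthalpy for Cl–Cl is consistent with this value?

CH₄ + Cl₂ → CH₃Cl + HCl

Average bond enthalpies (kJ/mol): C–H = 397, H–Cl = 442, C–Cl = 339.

D(Cl–Cl) ≈ 248 kJ/mol

Let D be the Cl–Cl bond energy.
Σ(broken) = 4×397 + 1×D = 1588 + D
Σ(formed) = 1×339 + 3×397 + 1×442 = 1972
ΔH = Σ(broken) − Σ(formed) = (1588 + D) − (1972) = −384 + D
Setting this equal to −136 kJ gives D = 248 kJ/mol.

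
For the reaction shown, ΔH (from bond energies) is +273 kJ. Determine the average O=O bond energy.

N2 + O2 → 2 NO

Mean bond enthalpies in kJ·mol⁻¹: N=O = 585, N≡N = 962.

Let D be the O=O bond energy.
Σ(broken) = 1×962 + 1×D = 962 + D
Σ(formed) = 2×585 = 1170
ΔH = Σ(broken) − Σ(formed) = (962 + D) − (1170) = −208 + D
Setting this equal to +273 kJ gives D = 481 kJ/mol.

D(O=O) ≈ 481 kJ/mol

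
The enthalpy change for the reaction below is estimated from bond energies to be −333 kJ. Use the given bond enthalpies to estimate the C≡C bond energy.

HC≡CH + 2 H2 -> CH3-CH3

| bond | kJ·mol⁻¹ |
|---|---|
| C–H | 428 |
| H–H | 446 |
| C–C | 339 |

Let D be the C≡C bond energy.
Σ(broken) = 1×D + 2×428 + 2×446 = 1748 + D
Σ(formed) = 1×339 + 6×428 = 2907
ΔH = Σ(broken) − Σ(formed) = (1748 + D) − (2907) = −1159 + D
Setting this equal to −333 kJ gives D = 826 kJ/mol.

D(C≡C) ≈ 826 kJ/mol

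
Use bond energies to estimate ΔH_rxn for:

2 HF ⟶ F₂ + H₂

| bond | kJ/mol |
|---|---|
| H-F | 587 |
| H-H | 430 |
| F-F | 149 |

ΔH ≈ +595 kJ

Bonds broken (reactants):
  H-F: 2 × 587 = 1174
  Σ(broken) = 1174 kJ
Bonds formed (products):
  F-F: 1 × 149 = 149
  H-H: 1 × 430 = 430
  Σ(formed) = 579 kJ
ΔH = Σ(broken) − Σ(formed) = 1174 − 579 = +595 kJ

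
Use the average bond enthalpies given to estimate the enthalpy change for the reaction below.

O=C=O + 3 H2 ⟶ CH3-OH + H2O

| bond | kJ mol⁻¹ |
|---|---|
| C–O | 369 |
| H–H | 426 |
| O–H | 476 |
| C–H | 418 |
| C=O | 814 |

ΔH ≈ −145 kJ

Bonds broken (reactants):
  C=O: 2 × 814 = 1628
  H–H: 3 × 426 = 1278
  Σ(broken) = 2906 kJ
Bonds formed (products):
  C–H: 3 × 418 = 1254
  C–O: 1 × 369 = 369
  O–H: 3 × 476 = 1428
  Σ(formed) = 3051 kJ
ΔH = Σ(broken) − Σ(formed) = 2906 − 3051 = −145 kJ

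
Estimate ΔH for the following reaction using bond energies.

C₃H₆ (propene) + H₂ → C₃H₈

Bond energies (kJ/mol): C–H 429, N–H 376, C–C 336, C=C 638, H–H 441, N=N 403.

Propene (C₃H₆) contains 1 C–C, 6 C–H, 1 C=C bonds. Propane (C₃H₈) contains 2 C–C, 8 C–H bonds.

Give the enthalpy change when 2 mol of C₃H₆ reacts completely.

Bonds broken (reactants):
  C–C: 1 × 336 = 336
  C–H: 6 × 429 = 2574
  C=C: 1 × 638 = 638
  H–H: 1 × 441 = 441
  Σ(broken) = 3989 kJ
Bonds formed (products):
  C–C: 2 × 336 = 672
  C–H: 8 × 429 = 3432
  Σ(formed) = 4104 kJ
ΔH = Σ(broken) − Σ(formed) = 3989 − 4104 = −115 kJ
For 2× the reaction as written: 2 × (−115) = −230 kJ

ΔH = −230 kJ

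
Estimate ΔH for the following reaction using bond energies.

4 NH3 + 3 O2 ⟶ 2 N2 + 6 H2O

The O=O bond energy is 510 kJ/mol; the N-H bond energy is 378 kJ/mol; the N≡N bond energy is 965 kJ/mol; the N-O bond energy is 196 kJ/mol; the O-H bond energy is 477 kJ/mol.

Bonds broken (reactants):
  N-H: 12 × 378 = 4536
  O=O: 3 × 510 = 1530
  Σ(broken) = 6066 kJ
Bonds formed (products):
  N≡N: 2 × 965 = 1930
  O-H: 12 × 477 = 5724
  Σ(formed) = 7654 kJ
ΔH = Σ(broken) − Σ(formed) = 6066 − 7654 = −1588 kJ

ΔH ≈ −1588 kJ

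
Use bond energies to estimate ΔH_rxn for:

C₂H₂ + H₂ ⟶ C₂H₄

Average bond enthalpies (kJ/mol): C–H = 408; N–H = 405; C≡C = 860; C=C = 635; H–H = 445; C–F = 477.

Bonds broken (reactants):
  C≡C: 1 × 860 = 860
  C–H: 2 × 408 = 816
  H–H: 1 × 445 = 445
  Σ(broken) = 2121 kJ
Bonds formed (products):
  C–H: 4 × 408 = 1632
  C=C: 1 × 635 = 635
  Σ(formed) = 2267 kJ
ΔH = Σ(broken) − Σ(formed) = 2121 − 2267 = −146 kJ

ΔH ≈ −146 kJ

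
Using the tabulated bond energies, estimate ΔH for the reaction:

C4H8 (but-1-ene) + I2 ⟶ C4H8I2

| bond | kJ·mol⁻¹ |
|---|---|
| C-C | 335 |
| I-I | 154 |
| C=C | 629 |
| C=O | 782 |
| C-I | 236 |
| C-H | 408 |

ΔH ≈ −24 kJ

Bonds broken (reactants):
  C-C: 2 × 335 = 670
  C-H: 8 × 408 = 3264
  C=C: 1 × 629 = 629
  I-I: 1 × 154 = 154
  Σ(broken) = 4717 kJ
Bonds formed (products):
  C-C: 3 × 335 = 1005
  C-H: 8 × 408 = 3264
  C-I: 2 × 236 = 472
  Σ(formed) = 4741 kJ
ΔH = Σ(broken) − Σ(formed) = 4717 − 4741 = −24 kJ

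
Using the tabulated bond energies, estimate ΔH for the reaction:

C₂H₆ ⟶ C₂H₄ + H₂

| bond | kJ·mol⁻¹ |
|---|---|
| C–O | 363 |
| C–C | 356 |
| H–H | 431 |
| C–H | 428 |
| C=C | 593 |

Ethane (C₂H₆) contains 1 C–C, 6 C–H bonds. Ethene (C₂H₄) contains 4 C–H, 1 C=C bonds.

ΔH ≈ +188 kJ

Bonds broken (reactants):
  C–C: 1 × 356 = 356
  C–H: 6 × 428 = 2568
  Σ(broken) = 2924 kJ
Bonds formed (products):
  C–H: 4 × 428 = 1712
  C=C: 1 × 593 = 593
  H–H: 1 × 431 = 431
  Σ(formed) = 2736 kJ
ΔH = Σ(broken) − Σ(formed) = 2924 − 2736 = +188 kJ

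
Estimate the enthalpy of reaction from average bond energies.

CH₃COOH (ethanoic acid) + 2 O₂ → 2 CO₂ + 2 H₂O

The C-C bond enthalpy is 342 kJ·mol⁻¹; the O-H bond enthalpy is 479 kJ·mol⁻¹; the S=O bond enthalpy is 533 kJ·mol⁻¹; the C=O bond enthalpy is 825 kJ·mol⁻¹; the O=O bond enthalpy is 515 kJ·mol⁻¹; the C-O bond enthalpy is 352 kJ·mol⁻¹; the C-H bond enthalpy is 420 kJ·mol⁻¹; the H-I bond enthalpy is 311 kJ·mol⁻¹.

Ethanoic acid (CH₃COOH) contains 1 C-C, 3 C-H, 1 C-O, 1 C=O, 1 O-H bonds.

Bonds broken (reactants):
  C-C: 1 × 342 = 342
  C-H: 3 × 420 = 1260
  C-O: 1 × 352 = 352
  C=O: 1 × 825 = 825
  O-H: 1 × 479 = 479
  O=O: 2 × 515 = 1030
  Σ(broken) = 4288 kJ
Bonds formed (products):
  C=O: 4 × 825 = 3300
  O-H: 4 × 479 = 1916
  Σ(formed) = 5216 kJ
ΔH = Σ(broken) − Σ(formed) = 4288 − 5216 = −928 kJ

ΔH ≈ −928 kJ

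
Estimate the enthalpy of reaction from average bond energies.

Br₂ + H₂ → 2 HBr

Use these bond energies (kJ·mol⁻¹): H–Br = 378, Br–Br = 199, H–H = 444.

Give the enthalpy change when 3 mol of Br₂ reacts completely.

Bonds broken (reactants):
  Br–Br: 1 × 199 = 199
  H–H: 1 × 444 = 444
  Σ(broken) = 643 kJ
Bonds formed (products):
  H–Br: 2 × 378 = 756
  Σ(formed) = 756 kJ
ΔH = Σ(broken) − Σ(formed) = 643 − 756 = −113 kJ
For 3× the reaction as written: 3 × (−113) = −339 kJ

ΔH = −339 kJ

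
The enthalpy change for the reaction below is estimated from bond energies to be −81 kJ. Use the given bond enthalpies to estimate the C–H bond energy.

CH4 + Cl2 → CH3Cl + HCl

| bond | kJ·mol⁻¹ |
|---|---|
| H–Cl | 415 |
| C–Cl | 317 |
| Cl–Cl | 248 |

D(C–H) ≈ 403 kJ/mol

Let D be the C–H bond energy.
Σ(broken) = 4×D + 1×248 = 248 + 4D
Σ(formed) = 1×317 + 3×D + 1×415 = 732 + 3D
ΔH = Σ(broken) − Σ(formed) = (248 + 4D) − (732 + 3D) = −484 + D
Setting this equal to −81 kJ gives D = 403 kJ/mol.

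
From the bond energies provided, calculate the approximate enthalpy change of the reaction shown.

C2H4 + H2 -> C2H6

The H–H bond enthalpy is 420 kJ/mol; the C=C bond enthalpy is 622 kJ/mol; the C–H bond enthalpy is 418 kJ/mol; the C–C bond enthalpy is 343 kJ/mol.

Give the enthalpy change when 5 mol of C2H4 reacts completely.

Bonds broken (reactants):
  C–H: 4 × 418 = 1672
  C=C: 1 × 622 = 622
  H–H: 1 × 420 = 420
  Σ(broken) = 2714 kJ
Bonds formed (products):
  C–C: 1 × 343 = 343
  C–H: 6 × 418 = 2508
  Σ(formed) = 2851 kJ
ΔH = Σ(broken) − Σ(formed) = 2714 − 2851 = −137 kJ
For 5× the reaction as written: 5 × (−137) = −685 kJ

ΔH = −685 kJ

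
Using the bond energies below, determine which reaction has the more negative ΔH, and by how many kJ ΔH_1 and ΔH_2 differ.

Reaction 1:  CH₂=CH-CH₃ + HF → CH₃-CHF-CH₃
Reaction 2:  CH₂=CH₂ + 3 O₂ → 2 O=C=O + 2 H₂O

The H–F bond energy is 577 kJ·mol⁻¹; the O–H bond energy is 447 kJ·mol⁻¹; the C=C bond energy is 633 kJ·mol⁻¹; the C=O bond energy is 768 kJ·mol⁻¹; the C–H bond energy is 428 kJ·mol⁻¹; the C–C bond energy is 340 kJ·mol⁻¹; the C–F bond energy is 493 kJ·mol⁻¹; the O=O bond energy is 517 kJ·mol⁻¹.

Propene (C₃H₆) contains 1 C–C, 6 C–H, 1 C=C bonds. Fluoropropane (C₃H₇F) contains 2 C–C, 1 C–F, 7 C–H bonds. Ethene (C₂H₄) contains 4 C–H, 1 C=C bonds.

Reaction 1:
  Bonds broken (reactants):
    C–C: 1 × 340 = 340
    C–H: 6 × 428 = 2568
    C=C: 1 × 633 = 633
    H–F: 1 × 577 = 577
    Σ(broken) = 4118 kJ
  Bonds formed (products):
    C–C: 2 × 340 = 680
    C–F: 1 × 493 = 493
    C–H: 7 × 428 = 2996
    Σ(formed) = 4169 kJ
  ΔH_1 = 4118 − 4169 = −51 kJ
Reaction 2:
  Bonds broken (reactants):
    C–H: 4 × 428 = 1712
    C=C: 1 × 633 = 633
    O=O: 3 × 517 = 1551
    Σ(broken) = 3896 kJ
  Bonds formed (products):
    C=O: 4 × 768 = 3072
    O–H: 4 × 447 = 1788
    Σ(formed) = 4860 kJ
  ΔH_2 = 3896 − 4860 = −964 kJ
ΔH_1 − ΔH_2 = +913 kJ, so reaction 2 has the more negative ΔH; |ΔH_1 − ΔH_2| = 913 kJ.

Reaction 2, by 913 kJ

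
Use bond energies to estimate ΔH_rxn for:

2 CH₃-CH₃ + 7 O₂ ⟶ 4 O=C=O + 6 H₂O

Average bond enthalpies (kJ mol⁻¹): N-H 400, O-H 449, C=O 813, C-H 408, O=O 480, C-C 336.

Bonds broken (reactants):
  C-C: 2 × 336 = 672
  C-H: 12 × 408 = 4896
  O=O: 7 × 480 = 3360
  Σ(broken) = 8928 kJ
Bonds formed (products):
  C=O: 8 × 813 = 6504
  O-H: 12 × 449 = 5388
  Σ(formed) = 11892 kJ
ΔH = Σ(broken) − Σ(formed) = 8928 − 11892 = −2964 kJ

ΔH ≈ −2964 kJ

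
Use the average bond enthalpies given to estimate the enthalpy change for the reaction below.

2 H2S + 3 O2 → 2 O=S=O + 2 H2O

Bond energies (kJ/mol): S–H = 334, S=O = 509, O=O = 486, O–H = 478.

ΔH ≈ −1154 kJ

Bonds broken (reactants):
  O=O: 3 × 486 = 1458
  S–H: 4 × 334 = 1336
  Σ(broken) = 2794 kJ
Bonds formed (products):
  O–H: 4 × 478 = 1912
  S=O: 4 × 509 = 2036
  Σ(formed) = 3948 kJ
ΔH = Σ(broken) − Σ(formed) = 2794 − 3948 = −1154 kJ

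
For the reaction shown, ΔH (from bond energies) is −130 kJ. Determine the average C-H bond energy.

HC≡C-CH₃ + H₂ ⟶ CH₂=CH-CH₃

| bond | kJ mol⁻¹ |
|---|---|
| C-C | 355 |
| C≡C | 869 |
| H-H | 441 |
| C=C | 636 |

Let D be the C-H bond energy.
Σ(broken) = 1×869 + 1×355 + 4×D + 1×441 = 1665 + 4D
Σ(formed) = 1×355 + 6×D + 1×636 = 991 + 6D
ΔH = Σ(broken) − Σ(formed) = (1665 + 4D) − (991 + 6D) = +674 − 2D
Setting this equal to −130 kJ gives 2D = 804, so D = 402 kJ/mol.

D(C-H) ≈ 402 kJ/mol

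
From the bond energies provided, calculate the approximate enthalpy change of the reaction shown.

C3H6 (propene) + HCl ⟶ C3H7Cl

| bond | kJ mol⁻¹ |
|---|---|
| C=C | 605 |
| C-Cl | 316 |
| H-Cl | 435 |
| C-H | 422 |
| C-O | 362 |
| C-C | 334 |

ΔH ≈ −32 kJ

Bonds broken (reactants):
  C-C: 1 × 334 = 334
  C-H: 6 × 422 = 2532
  C=C: 1 × 605 = 605
  H-Cl: 1 × 435 = 435
  Σ(broken) = 3906 kJ
Bonds formed (products):
  C-C: 2 × 334 = 668
  C-Cl: 1 × 316 = 316
  C-H: 7 × 422 = 2954
  Σ(formed) = 3938 kJ
ΔH = Σ(broken) − Σ(formed) = 3906 − 3938 = −32 kJ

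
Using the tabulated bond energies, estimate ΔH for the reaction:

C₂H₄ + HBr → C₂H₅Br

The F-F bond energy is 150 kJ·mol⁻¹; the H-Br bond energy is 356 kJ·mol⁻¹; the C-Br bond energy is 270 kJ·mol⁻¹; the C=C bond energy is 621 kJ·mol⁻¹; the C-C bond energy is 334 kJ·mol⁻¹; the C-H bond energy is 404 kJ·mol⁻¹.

Bonds broken (reactants):
  C-H: 4 × 404 = 1616
  C=C: 1 × 621 = 621
  H-Br: 1 × 356 = 356
  Σ(broken) = 2593 kJ
Bonds formed (products):
  C-Br: 1 × 270 = 270
  C-C: 1 × 334 = 334
  C-H: 5 × 404 = 2020
  Σ(formed) = 2624 kJ
ΔH = Σ(broken) − Σ(formed) = 2593 − 2624 = −31 kJ

ΔH ≈ −31 kJ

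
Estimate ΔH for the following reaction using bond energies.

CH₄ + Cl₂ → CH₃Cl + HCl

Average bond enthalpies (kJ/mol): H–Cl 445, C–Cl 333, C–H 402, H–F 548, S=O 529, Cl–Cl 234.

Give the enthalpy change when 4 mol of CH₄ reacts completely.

Bonds broken (reactants):
  C–H: 4 × 402 = 1608
  Cl–Cl: 1 × 234 = 234
  Σ(broken) = 1842 kJ
Bonds formed (products):
  C–Cl: 1 × 333 = 333
  C–H: 3 × 402 = 1206
  H–Cl: 1 × 445 = 445
  Σ(formed) = 1984 kJ
ΔH = Σ(broken) − Σ(formed) = 1842 − 1984 = −142 kJ
For 4× the reaction as written: 4 × (−142) = −568 kJ

ΔH = −568 kJ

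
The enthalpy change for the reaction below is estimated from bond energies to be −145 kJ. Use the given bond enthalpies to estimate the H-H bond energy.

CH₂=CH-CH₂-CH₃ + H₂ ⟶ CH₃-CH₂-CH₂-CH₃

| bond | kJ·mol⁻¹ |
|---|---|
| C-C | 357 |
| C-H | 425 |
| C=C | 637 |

Let D be the H-H bond energy.
Σ(broken) = 2×357 + 8×425 + 1×637 + 1×D = 4751 + D
Σ(formed) = 3×357 + 10×425 = 5321
ΔH = Σ(broken) − Σ(formed) = (4751 + D) − (5321) = −570 + D
Setting this equal to −145 kJ gives D = 425 kJ/mol.

D(H-H) ≈ 425 kJ/mol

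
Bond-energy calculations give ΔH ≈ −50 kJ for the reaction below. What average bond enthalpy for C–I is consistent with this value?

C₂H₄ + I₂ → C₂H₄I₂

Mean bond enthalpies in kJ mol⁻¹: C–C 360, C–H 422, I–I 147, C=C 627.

Let D be the C–I bond energy.
Σ(broken) = 4×422 + 1×627 + 1×147 = 2462
Σ(formed) = 1×360 + 4×422 + 2×D = 2048 + 2D
ΔH = Σ(broken) − Σ(formed) = (2462) − (2048 + 2D) = +414 − 2D
Setting this equal to −50 kJ gives 2D = 464, so D = 232 kJ/mol.

D(C–I) ≈ 232 kJ/mol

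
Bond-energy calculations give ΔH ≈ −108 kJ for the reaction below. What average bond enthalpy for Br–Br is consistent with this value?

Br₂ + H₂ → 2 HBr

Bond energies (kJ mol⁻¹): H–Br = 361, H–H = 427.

D(Br–Br) ≈ 187 kJ/mol

Let D be the Br–Br bond energy.
Σ(broken) = 1×D + 1×427 = 427 + D
Σ(formed) = 2×361 = 722
ΔH = Σ(broken) − Σ(formed) = (427 + D) − (722) = −295 + D
Setting this equal to −108 kJ gives D = 187 kJ/mol.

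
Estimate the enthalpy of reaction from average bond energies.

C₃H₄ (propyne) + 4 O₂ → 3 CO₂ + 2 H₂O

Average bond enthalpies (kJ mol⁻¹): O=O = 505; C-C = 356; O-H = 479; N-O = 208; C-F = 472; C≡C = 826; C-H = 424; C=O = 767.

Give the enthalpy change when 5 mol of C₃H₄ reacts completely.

ΔH = −8100 kJ

Bonds broken (reactants):
  C≡C: 1 × 826 = 826
  C-C: 1 × 356 = 356
  C-H: 4 × 424 = 1696
  O=O: 4 × 505 = 2020
  Σ(broken) = 4898 kJ
Bonds formed (products):
  C=O: 6 × 767 = 4602
  O-H: 4 × 479 = 1916
  Σ(formed) = 6518 kJ
ΔH = Σ(broken) − Σ(formed) = 4898 − 6518 = −1620 kJ
For 5× the reaction as written: 5 × (−1620) = −8100 kJ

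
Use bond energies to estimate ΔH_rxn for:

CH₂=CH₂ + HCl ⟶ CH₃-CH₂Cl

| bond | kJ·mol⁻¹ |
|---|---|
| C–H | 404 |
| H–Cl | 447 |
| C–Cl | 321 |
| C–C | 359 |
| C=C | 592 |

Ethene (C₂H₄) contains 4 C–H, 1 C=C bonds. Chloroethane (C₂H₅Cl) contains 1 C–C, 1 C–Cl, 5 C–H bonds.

Bonds broken (reactants):
  C–H: 4 × 404 = 1616
  C=C: 1 × 592 = 592
  H–Cl: 1 × 447 = 447
  Σ(broken) = 2655 kJ
Bonds formed (products):
  C–C: 1 × 359 = 359
  C–Cl: 1 × 321 = 321
  C–H: 5 × 404 = 2020
  Σ(formed) = 2700 kJ
ΔH = Σ(broken) − Σ(formed) = 2655 − 2700 = −45 kJ

ΔH ≈ −45 kJ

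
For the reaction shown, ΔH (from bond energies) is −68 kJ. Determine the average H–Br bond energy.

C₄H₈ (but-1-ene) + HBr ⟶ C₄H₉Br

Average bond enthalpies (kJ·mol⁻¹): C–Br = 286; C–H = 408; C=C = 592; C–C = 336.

D(H–Br) ≈ 370 kJ/mol

Let D be the H–Br bond energy.
Σ(broken) = 2×336 + 8×408 + 1×592 + 1×D = 4528 + D
Σ(formed) = 1×286 + 3×336 + 9×408 = 4966
ΔH = Σ(broken) − Σ(formed) = (4528 + D) − (4966) = −438 + D
Setting this equal to −68 kJ gives D = 370 kJ/mol.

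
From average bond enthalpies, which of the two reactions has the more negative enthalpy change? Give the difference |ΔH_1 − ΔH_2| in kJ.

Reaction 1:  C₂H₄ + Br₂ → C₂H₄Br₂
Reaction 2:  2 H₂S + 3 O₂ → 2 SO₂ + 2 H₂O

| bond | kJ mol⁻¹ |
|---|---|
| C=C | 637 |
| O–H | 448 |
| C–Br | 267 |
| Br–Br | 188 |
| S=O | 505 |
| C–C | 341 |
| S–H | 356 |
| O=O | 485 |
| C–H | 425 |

Reaction 1:
  Bonds broken (reactants):
    Br–Br: 1 × 188 = 188
    C–H: 4 × 425 = 1700
    C=C: 1 × 637 = 637
    Σ(broken) = 2525 kJ
  Bonds formed (products):
    C–Br: 2 × 267 = 534
    C–C: 1 × 341 = 341
    C–H: 4 × 425 = 1700
    Σ(formed) = 2575 kJ
  ΔH_1 = 2525 − 2575 = −50 kJ
Reaction 2:
  Bonds broken (reactants):
    O=O: 3 × 485 = 1455
    S–H: 4 × 356 = 1424
    Σ(broken) = 2879 kJ
  Bonds formed (products):
    O–H: 4 × 448 = 1792
    S=O: 4 × 505 = 2020
    Σ(formed) = 3812 kJ
  ΔH_2 = 2879 − 3812 = −933 kJ
ΔH_1 − ΔH_2 = +883 kJ, so reaction 2 has the more negative ΔH; |ΔH_1 − ΔH_2| = 883 kJ.

Reaction 2, by 883 kJ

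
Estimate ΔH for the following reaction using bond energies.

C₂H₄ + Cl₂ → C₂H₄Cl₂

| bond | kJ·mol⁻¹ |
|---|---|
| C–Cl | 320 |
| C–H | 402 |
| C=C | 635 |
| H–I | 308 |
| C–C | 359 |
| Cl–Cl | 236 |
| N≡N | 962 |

Bonds broken (reactants):
  C–H: 4 × 402 = 1608
  C=C: 1 × 635 = 635
  Cl–Cl: 1 × 236 = 236
  Σ(broken) = 2479 kJ
Bonds formed (products):
  C–C: 1 × 359 = 359
  C–Cl: 2 × 320 = 640
  C–H: 4 × 402 = 1608
  Σ(formed) = 2607 kJ
ΔH = Σ(broken) − Σ(formed) = 2479 − 2607 = −128 kJ

ΔH ≈ −128 kJ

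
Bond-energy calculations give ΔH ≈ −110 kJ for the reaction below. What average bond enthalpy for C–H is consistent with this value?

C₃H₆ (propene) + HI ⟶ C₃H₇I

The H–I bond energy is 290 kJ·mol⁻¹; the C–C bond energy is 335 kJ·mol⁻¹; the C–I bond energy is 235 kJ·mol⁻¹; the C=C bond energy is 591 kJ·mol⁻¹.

Let D be the C–H bond energy.
Σ(broken) = 1×335 + 6×D + 1×591 + 1×290 = 1216 + 6D
Σ(formed) = 2×335 + 7×D + 1×235 = 905 + 7D
ΔH = Σ(broken) − Σ(formed) = (1216 + 6D) − (905 + 7D) = +311 − D
Setting this equal to −110 kJ gives D = 421 kJ/mol.

D(C–H) ≈ 421 kJ/mol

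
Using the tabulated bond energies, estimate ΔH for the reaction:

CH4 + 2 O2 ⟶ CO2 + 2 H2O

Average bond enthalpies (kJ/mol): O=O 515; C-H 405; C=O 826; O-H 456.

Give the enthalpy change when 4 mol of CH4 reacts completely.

ΔH = −3304 kJ

Bonds broken (reactants):
  C-H: 4 × 405 = 1620
  O=O: 2 × 515 = 1030
  Σ(broken) = 2650 kJ
Bonds formed (products):
  C=O: 2 × 826 = 1652
  O-H: 4 × 456 = 1824
  Σ(formed) = 3476 kJ
ΔH = Σ(broken) − Σ(formed) = 2650 − 3476 = −826 kJ
For 4× the reaction as written: 4 × (−826) = −3304 kJ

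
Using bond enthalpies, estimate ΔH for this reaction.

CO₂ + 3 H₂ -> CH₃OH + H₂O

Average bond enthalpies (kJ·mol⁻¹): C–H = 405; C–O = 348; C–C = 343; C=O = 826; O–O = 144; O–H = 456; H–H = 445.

Bonds broken (reactants):
  C=O: 2 × 826 = 1652
  H–H: 3 × 445 = 1335
  Σ(broken) = 2987 kJ
Bonds formed (products):
  C–H: 3 × 405 = 1215
  C–O: 1 × 348 = 348
  O–H: 3 × 456 = 1368
  Σ(formed) = 2931 kJ
ΔH = Σ(broken) − Σ(formed) = 2987 − 2931 = +56 kJ

ΔH ≈ +56 kJ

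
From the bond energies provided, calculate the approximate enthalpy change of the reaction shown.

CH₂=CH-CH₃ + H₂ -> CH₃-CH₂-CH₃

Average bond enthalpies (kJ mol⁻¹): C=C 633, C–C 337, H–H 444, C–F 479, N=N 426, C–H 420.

Bonds broken (reactants):
  C–C: 1 × 337 = 337
  C–H: 6 × 420 = 2520
  C=C: 1 × 633 = 633
  H–H: 1 × 444 = 444
  Σ(broken) = 3934 kJ
Bonds formed (products):
  C–C: 2 × 337 = 674
  C–H: 8 × 420 = 3360
  Σ(formed) = 4034 kJ
ΔH = Σ(broken) − Σ(formed) = 3934 − 4034 = −100 kJ

ΔH ≈ −100 kJ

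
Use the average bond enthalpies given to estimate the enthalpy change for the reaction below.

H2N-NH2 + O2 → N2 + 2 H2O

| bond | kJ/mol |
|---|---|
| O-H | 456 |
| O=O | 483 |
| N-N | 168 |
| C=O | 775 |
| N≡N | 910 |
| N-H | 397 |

ΔH ≈ −495 kJ

Bonds broken (reactants):
  N-H: 4 × 397 = 1588
  N-N: 1 × 168 = 168
  O=O: 1 × 483 = 483
  Σ(broken) = 2239 kJ
Bonds formed (products):
  N≡N: 1 × 910 = 910
  O-H: 4 × 456 = 1824
  Σ(formed) = 2734 kJ
ΔH = Σ(broken) − Σ(formed) = 2239 − 2734 = −495 kJ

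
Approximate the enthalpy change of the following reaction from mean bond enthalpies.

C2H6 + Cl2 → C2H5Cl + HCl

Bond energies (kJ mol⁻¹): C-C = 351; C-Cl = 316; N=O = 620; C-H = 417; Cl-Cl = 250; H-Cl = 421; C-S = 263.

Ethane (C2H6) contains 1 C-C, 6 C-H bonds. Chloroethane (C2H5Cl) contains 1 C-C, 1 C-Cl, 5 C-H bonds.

Bonds broken (reactants):
  C-C: 1 × 351 = 351
  C-H: 6 × 417 = 2502
  Cl-Cl: 1 × 250 = 250
  Σ(broken) = 3103 kJ
Bonds formed (products):
  C-C: 1 × 351 = 351
  C-Cl: 1 × 316 = 316
  C-H: 5 × 417 = 2085
  H-Cl: 1 × 421 = 421
  Σ(formed) = 3173 kJ
ΔH = Σ(broken) − Σ(formed) = 3103 − 3173 = −70 kJ

ΔH ≈ −70 kJ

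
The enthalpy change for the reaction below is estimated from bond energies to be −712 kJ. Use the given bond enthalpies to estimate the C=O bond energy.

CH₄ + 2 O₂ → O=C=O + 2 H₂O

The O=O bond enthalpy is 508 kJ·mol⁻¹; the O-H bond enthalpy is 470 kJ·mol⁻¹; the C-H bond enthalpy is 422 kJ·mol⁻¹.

Let D be the C=O bond energy.
Σ(broken) = 4×422 + 2×508 = 2704
Σ(formed) = 2×D + 4×470 = 1880 + 2D
ΔH = Σ(broken) − Σ(formed) = (2704) − (1880 + 2D) = +824 − 2D
Setting this equal to −712 kJ gives 2D = 1536, so D = 768 kJ/mol.

D(C=O) ≈ 768 kJ/mol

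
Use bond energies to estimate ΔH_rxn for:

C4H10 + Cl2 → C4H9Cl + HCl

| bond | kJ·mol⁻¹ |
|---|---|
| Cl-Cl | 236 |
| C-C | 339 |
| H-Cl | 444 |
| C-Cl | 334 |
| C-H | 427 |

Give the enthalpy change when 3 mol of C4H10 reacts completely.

ΔH = −345 kJ

Bonds broken (reactants):
  C-C: 3 × 339 = 1017
  C-H: 10 × 427 = 4270
  Cl-Cl: 1 × 236 = 236
  Σ(broken) = 5523 kJ
Bonds formed (products):
  C-C: 3 × 339 = 1017
  C-Cl: 1 × 334 = 334
  C-H: 9 × 427 = 3843
  H-Cl: 1 × 444 = 444
  Σ(formed) = 5638 kJ
ΔH = Σ(broken) − Σ(formed) = 5523 − 5638 = −115 kJ
For 3× the reaction as written: 3 × (−115) = −345 kJ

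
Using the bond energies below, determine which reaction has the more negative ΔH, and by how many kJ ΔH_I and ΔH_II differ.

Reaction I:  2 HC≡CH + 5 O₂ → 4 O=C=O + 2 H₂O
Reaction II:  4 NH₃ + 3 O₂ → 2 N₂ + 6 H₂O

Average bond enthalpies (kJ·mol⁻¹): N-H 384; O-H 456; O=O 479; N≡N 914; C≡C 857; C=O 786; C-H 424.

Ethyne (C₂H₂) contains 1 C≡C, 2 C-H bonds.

Reaction I, by 1052 kJ

Reaction I:
  Bonds broken (reactants):
    C≡C: 2 × 857 = 1714
    C-H: 4 × 424 = 1696
    O=O: 5 × 479 = 2395
    Σ(broken) = 5805 kJ
  Bonds formed (products):
    C=O: 8 × 786 = 6288
    O-H: 4 × 456 = 1824
    Σ(formed) = 8112 kJ
  ΔH_I = 5805 − 8112 = −2307 kJ
Reaction II:
  Bonds broken (reactants):
    N-H: 12 × 384 = 4608
    O=O: 3 × 479 = 1437
    Σ(broken) = 6045 kJ
  Bonds formed (products):
    N≡N: 2 × 914 = 1828
    O-H: 12 × 456 = 5472
    Σ(formed) = 7300 kJ
  ΔH_II = 6045 − 7300 = −1255 kJ
ΔH_I − ΔH_II = −1052 kJ, so reaction I has the more negative ΔH; |ΔH_I − ΔH_II| = 1052 kJ.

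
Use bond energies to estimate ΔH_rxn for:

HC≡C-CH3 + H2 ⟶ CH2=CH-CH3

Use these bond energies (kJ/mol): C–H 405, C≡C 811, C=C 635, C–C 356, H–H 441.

ΔH ≈ −193 kJ

Bonds broken (reactants):
  C≡C: 1 × 811 = 811
  C–C: 1 × 356 = 356
  C–H: 4 × 405 = 1620
  H–H: 1 × 441 = 441
  Σ(broken) = 3228 kJ
Bonds formed (products):
  C–C: 1 × 356 = 356
  C–H: 6 × 405 = 2430
  C=C: 1 × 635 = 635
  Σ(formed) = 3421 kJ
ΔH = Σ(broken) − Σ(formed) = 3228 − 3421 = −193 kJ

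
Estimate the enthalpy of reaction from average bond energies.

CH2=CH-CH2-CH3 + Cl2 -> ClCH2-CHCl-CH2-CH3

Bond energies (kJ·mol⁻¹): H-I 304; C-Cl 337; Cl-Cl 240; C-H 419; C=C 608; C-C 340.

ΔH ≈ −166 kJ

Bonds broken (reactants):
  C-C: 2 × 340 = 680
  C-H: 8 × 419 = 3352
  C=C: 1 × 608 = 608
  Cl-Cl: 1 × 240 = 240
  Σ(broken) = 4880 kJ
Bonds formed (products):
  C-C: 3 × 340 = 1020
  C-Cl: 2 × 337 = 674
  C-H: 8 × 419 = 3352
  Σ(formed) = 5046 kJ
ΔH = Σ(broken) − Σ(formed) = 4880 − 5046 = −166 kJ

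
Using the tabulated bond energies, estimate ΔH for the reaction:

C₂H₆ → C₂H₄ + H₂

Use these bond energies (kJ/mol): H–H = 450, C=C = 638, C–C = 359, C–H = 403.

Bonds broken (reactants):
  C–C: 1 × 359 = 359
  C–H: 6 × 403 = 2418
  Σ(broken) = 2777 kJ
Bonds formed (products):
  C–H: 4 × 403 = 1612
  C=C: 1 × 638 = 638
  H–H: 1 × 450 = 450
  Σ(formed) = 2700 kJ
ΔH = Σ(broken) − Σ(formed) = 2777 − 2700 = +77 kJ

ΔH ≈ +77 kJ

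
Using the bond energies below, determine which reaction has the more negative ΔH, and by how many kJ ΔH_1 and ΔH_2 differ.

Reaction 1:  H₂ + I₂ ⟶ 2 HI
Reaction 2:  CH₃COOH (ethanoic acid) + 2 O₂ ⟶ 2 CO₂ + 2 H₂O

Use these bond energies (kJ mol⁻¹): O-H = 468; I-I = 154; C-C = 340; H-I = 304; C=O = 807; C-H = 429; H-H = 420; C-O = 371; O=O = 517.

Reaction 1:
  Bonds broken (reactants):
    H-H: 1 × 420 = 420
    I-I: 1 × 154 = 154
    Σ(broken) = 574 kJ
  Bonds formed (products):
    H-I: 2 × 304 = 608
    Σ(formed) = 608 kJ
  ΔH_1 = 574 − 608 = −34 kJ
Reaction 2:
  Bonds broken (reactants):
    C-C: 1 × 340 = 340
    C-H: 3 × 429 = 1287
    C-O: 1 × 371 = 371
    C=O: 1 × 807 = 807
    O-H: 1 × 468 = 468
    O=O: 2 × 517 = 1034
    Σ(broken) = 4307 kJ
  Bonds formed (products):
    C=O: 4 × 807 = 3228
    O-H: 4 × 468 = 1872
    Σ(formed) = 5100 kJ
  ΔH_2 = 4307 − 5100 = −793 kJ
ΔH_1 − ΔH_2 = +759 kJ, so reaction 2 has the more negative ΔH; |ΔH_1 − ΔH_2| = 759 kJ.

Reaction 2, by 759 kJ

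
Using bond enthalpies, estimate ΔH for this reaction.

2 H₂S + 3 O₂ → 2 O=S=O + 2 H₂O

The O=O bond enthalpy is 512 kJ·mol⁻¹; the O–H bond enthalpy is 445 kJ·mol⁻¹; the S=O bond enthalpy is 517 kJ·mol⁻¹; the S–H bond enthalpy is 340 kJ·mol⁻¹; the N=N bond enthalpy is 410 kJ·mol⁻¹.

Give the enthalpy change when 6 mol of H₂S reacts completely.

ΔH = −2856 kJ

Bonds broken (reactants):
  O=O: 3 × 512 = 1536
  S–H: 4 × 340 = 1360
  Σ(broken) = 2896 kJ
Bonds formed (products):
  O–H: 4 × 445 = 1780
  S=O: 4 × 517 = 2068
  Σ(formed) = 3848 kJ
ΔH = Σ(broken) − Σ(formed) = 2896 − 3848 = −952 kJ
For 3× the reaction as written: 3 × (−952) = −2856 kJ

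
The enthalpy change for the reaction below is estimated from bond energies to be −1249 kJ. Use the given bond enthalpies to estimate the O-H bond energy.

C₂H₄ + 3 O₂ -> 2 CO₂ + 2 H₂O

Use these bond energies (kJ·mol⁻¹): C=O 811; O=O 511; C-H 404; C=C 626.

Let D be the O-H bond energy.
Σ(broken) = 4×404 + 1×626 + 3×511 = 3775
Σ(formed) = 4×811 + 4×D = 3244 + 4D
ΔH = Σ(broken) − Σ(formed) = (3775) − (3244 + 4D) = +531 − 4D
Setting this equal to −1249 kJ gives 4D = 1780, so D = 445 kJ/mol.

D(O-H) ≈ 445 kJ/mol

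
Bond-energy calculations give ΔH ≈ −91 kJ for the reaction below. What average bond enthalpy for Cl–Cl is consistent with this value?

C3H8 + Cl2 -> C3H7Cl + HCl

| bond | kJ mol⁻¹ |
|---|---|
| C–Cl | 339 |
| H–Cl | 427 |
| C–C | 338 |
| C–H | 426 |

D(Cl–Cl) ≈ 249 kJ/mol

Let D be the Cl–Cl bond energy.
Σ(broken) = 2×338 + 8×426 + 1×D = 4084 + D
Σ(formed) = 2×338 + 1×339 + 7×426 + 1×427 = 4424
ΔH = Σ(broken) − Σ(formed) = (4084 + D) − (4424) = −340 + D
Setting this equal to −91 kJ gives D = 249 kJ/mol.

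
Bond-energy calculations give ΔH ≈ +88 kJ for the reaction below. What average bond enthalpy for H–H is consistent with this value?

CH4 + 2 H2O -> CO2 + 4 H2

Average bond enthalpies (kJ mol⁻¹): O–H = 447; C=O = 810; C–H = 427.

D(H–H) ≈ 447 kJ/mol

Let D be the H–H bond energy.
Σ(broken) = 4×427 + 4×447 = 3496
Σ(formed) = 2×810 + 4×D = 1620 + 4D
ΔH = Σ(broken) − Σ(formed) = (3496) − (1620 + 4D) = +1876 − 4D
Setting this equal to +88 kJ gives 4D = 1788, so D = 447 kJ/mol.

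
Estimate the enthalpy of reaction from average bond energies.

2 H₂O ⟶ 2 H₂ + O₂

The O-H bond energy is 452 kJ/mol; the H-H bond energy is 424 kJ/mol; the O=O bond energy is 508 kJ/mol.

ΔH ≈ +452 kJ

Bonds broken (reactants):
  O-H: 4 × 452 = 1808
  Σ(broken) = 1808 kJ
Bonds formed (products):
  H-H: 2 × 424 = 848
  O=O: 1 × 508 = 508
  Σ(formed) = 1356 kJ
ΔH = Σ(broken) − Σ(formed) = 1808 − 1356 = +452 kJ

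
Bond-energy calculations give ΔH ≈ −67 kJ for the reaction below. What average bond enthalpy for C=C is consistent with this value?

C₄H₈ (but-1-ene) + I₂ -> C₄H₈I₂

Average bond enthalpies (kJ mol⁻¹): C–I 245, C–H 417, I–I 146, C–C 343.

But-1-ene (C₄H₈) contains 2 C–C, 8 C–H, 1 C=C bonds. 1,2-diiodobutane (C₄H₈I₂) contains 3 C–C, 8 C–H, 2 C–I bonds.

Let D be the C=C bond energy.
Σ(broken) = 2×343 + 8×417 + 1×D + 1×146 = 4168 + D
Σ(formed) = 3×343 + 8×417 + 2×245 = 4855
ΔH = Σ(broken) − Σ(formed) = (4168 + D) − (4855) = −687 + D
Setting this equal to −67 kJ gives D = 620 kJ/mol.

D(C=C) ≈ 620 kJ/mol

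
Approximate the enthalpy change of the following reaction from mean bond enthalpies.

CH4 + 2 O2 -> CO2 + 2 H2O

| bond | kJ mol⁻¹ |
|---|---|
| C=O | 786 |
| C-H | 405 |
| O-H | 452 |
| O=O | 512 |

Bonds broken (reactants):
  C-H: 4 × 405 = 1620
  O=O: 2 × 512 = 1024
  Σ(broken) = 2644 kJ
Bonds formed (products):
  C=O: 2 × 786 = 1572
  O-H: 4 × 452 = 1808
  Σ(formed) = 3380 kJ
ΔH = Σ(broken) − Σ(formed) = 2644 − 3380 = −736 kJ

ΔH ≈ −736 kJ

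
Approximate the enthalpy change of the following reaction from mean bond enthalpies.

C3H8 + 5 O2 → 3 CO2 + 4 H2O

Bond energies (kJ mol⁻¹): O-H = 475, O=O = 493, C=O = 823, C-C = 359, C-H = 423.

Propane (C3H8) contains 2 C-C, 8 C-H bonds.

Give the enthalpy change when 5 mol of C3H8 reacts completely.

ΔH = −10855 kJ

Bonds broken (reactants):
  C-C: 2 × 359 = 718
  C-H: 8 × 423 = 3384
  O=O: 5 × 493 = 2465
  Σ(broken) = 6567 kJ
Bonds formed (products):
  C=O: 6 × 823 = 4938
  O-H: 8 × 475 = 3800
  Σ(formed) = 8738 kJ
ΔH = Σ(broken) − Σ(formed) = 6567 − 8738 = −2171 kJ
For 5× the reaction as written: 5 × (−2171) = −10855 kJ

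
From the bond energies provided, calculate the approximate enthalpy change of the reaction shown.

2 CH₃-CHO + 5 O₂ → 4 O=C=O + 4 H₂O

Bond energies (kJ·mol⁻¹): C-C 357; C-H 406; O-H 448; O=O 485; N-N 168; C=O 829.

ΔH ≈ −2171 kJ

Bonds broken (reactants):
  C-C: 2 × 357 = 714
  C-H: 8 × 406 = 3248
  C=O: 2 × 829 = 1658
  O=O: 5 × 485 = 2425
  Σ(broken) = 8045 kJ
Bonds formed (products):
  C=O: 8 × 829 = 6632
  O-H: 8 × 448 = 3584
  Σ(formed) = 10216 kJ
ΔH = Σ(broken) − Σ(formed) = 8045 − 10216 = −2171 kJ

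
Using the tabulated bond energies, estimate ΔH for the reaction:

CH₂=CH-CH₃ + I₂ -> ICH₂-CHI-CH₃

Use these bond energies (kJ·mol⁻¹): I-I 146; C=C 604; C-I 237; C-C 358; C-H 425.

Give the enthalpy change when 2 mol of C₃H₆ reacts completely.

Bonds broken (reactants):
  C-C: 1 × 358 = 358
  C-H: 6 × 425 = 2550
  C=C: 1 × 604 = 604
  I-I: 1 × 146 = 146
  Σ(broken) = 3658 kJ
Bonds formed (products):
  C-C: 2 × 358 = 716
  C-H: 6 × 425 = 2550
  C-I: 2 × 237 = 474
  Σ(formed) = 3740 kJ
ΔH = Σ(broken) − Σ(formed) = 3658 − 3740 = −82 kJ
For 2× the reaction as written: 2 × (−82) = −164 kJ

ΔH = −164 kJ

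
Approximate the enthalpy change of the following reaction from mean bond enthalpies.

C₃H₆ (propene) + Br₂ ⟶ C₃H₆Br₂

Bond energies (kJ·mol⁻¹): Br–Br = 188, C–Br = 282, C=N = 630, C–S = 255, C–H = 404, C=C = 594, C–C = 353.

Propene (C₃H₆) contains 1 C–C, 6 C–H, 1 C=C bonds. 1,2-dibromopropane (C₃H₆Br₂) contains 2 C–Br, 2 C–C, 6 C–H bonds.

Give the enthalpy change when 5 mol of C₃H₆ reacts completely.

ΔH = −675 kJ

Bonds broken (reactants):
  Br–Br: 1 × 188 = 188
  C–C: 1 × 353 = 353
  C–H: 6 × 404 = 2424
  C=C: 1 × 594 = 594
  Σ(broken) = 3559 kJ
Bonds formed (products):
  C–Br: 2 × 282 = 564
  C–C: 2 × 353 = 706
  C–H: 6 × 404 = 2424
  Σ(formed) = 3694 kJ
ΔH = Σ(broken) − Σ(formed) = 3559 − 3694 = −135 kJ
For 5× the reaction as written: 5 × (−135) = −675 kJ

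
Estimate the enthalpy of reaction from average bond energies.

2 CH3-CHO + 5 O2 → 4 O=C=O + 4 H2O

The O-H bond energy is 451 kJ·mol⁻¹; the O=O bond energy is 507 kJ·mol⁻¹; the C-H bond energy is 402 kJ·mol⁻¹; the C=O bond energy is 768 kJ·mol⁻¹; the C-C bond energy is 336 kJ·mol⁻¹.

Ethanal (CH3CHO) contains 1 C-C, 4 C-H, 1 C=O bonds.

ΔH ≈ −1793 kJ

Bonds broken (reactants):
  C-C: 2 × 336 = 672
  C-H: 8 × 402 = 3216
  C=O: 2 × 768 = 1536
  O=O: 5 × 507 = 2535
  Σ(broken) = 7959 kJ
Bonds formed (products):
  C=O: 8 × 768 = 6144
  O-H: 8 × 451 = 3608
  Σ(formed) = 9752 kJ
ΔH = Σ(broken) − Σ(formed) = 7959 − 9752 = −1793 kJ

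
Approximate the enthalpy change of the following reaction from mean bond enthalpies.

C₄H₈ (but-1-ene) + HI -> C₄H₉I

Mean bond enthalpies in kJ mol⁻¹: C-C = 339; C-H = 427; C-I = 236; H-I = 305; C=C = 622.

Bonds broken (reactants):
  C-C: 2 × 339 = 678
  C-H: 8 × 427 = 3416
  C=C: 1 × 622 = 622
  H-I: 1 × 305 = 305
  Σ(broken) = 5021 kJ
Bonds formed (products):
  C-C: 3 × 339 = 1017
  C-H: 9 × 427 = 3843
  C-I: 1 × 236 = 236
  Σ(formed) = 5096 kJ
ΔH = Σ(broken) − Σ(formed) = 5021 − 5096 = −75 kJ

ΔH ≈ −75 kJ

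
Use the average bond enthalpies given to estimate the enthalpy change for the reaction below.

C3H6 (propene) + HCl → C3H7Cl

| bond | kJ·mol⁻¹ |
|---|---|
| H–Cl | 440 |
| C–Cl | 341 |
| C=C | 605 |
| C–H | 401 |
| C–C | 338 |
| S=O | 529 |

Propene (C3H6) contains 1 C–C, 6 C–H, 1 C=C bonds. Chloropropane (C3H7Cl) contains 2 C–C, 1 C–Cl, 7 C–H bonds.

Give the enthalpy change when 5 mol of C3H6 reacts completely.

ΔH = −175 kJ

Bonds broken (reactants):
  C–C: 1 × 338 = 338
  C–H: 6 × 401 = 2406
  C=C: 1 × 605 = 605
  H–Cl: 1 × 440 = 440
  Σ(broken) = 3789 kJ
Bonds formed (products):
  C–C: 2 × 338 = 676
  C–Cl: 1 × 341 = 341
  C–H: 7 × 401 = 2807
  Σ(formed) = 3824 kJ
ΔH = Σ(broken) − Σ(formed) = 3789 − 3824 = −35 kJ
For 5× the reaction as written: 5 × (−35) = −175 kJ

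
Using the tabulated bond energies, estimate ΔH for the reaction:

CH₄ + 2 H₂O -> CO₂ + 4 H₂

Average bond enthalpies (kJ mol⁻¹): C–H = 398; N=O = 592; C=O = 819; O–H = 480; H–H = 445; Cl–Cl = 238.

Bonds broken (reactants):
  C–H: 4 × 398 = 1592
  O–H: 4 × 480 = 1920
  Σ(broken) = 3512 kJ
Bonds formed (products):
  C=O: 2 × 819 = 1638
  H–H: 4 × 445 = 1780
  Σ(formed) = 3418 kJ
ΔH = Σ(broken) − Σ(formed) = 3512 − 3418 = +94 kJ

ΔH ≈ +94 kJ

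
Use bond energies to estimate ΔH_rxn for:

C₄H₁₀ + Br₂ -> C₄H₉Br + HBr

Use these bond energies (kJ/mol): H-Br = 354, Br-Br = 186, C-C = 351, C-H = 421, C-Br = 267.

Bonds broken (reactants):
  Br-Br: 1 × 186 = 186
  C-C: 3 × 351 = 1053
  C-H: 10 × 421 = 4210
  Σ(broken) = 5449 kJ
Bonds formed (products):
  C-Br: 1 × 267 = 267
  C-C: 3 × 351 = 1053
  C-H: 9 × 421 = 3789
  H-Br: 1 × 354 = 354
  Σ(formed) = 5463 kJ
ΔH = Σ(broken) − Σ(formed) = 5449 − 5463 = −14 kJ

ΔH ≈ −14 kJ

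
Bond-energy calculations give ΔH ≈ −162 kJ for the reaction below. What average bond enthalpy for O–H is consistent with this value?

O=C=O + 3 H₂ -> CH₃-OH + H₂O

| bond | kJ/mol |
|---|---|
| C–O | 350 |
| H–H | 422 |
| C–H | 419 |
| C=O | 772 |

Let D be the O–H bond energy.
Σ(broken) = 2×772 + 3×422 = 2810
Σ(formed) = 3×419 + 1×350 + 3×D = 1607 + 3D
ΔH = Σ(broken) − Σ(formed) = (2810) − (1607 + 3D) = +1203 − 3D
Setting this equal to −162 kJ gives 3D = 1365, so D = 455 kJ/mol.

D(O–H) ≈ 455 kJ/mol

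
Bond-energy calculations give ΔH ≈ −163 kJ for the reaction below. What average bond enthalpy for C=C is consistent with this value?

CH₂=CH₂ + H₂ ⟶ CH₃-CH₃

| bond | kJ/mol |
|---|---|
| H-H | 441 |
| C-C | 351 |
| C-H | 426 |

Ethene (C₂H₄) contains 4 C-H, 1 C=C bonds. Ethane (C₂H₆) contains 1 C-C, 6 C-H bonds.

Let D be the C=C bond energy.
Σ(broken) = 4×426 + 1×D + 1×441 = 2145 + D
Σ(formed) = 1×351 + 6×426 = 2907
ΔH = Σ(broken) − Σ(formed) = (2145 + D) − (2907) = −762 + D
Setting this equal to −163 kJ gives D = 599 kJ/mol.

D(C=C) ≈ 599 kJ/mol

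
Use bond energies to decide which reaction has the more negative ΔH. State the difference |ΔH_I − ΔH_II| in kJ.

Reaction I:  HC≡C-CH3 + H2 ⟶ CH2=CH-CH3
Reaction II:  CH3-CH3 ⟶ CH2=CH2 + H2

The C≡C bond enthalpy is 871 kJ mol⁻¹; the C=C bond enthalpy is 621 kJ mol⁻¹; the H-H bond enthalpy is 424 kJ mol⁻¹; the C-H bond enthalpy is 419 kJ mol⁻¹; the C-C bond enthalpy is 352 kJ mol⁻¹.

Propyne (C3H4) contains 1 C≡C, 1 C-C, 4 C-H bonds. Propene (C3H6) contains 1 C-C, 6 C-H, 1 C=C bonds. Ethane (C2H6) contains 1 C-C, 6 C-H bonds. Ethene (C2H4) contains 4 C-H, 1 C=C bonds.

Reaction I:
  Bonds broken (reactants):
    C≡C: 1 × 871 = 871
    C-C: 1 × 352 = 352
    C-H: 4 × 419 = 1676
    H-H: 1 × 424 = 424
    Σ(broken) = 3323 kJ
  Bonds formed (products):
    C-C: 1 × 352 = 352
    C-H: 6 × 419 = 2514
    C=C: 1 × 621 = 621
    Σ(formed) = 3487 kJ
  ΔH_I = 3323 − 3487 = −164 kJ
Reaction II:
  Bonds broken (reactants):
    C-C: 1 × 352 = 352
    C-H: 6 × 419 = 2514
    Σ(broken) = 2866 kJ
  Bonds formed (products):
    C-H: 4 × 419 = 1676
    C=C: 1 × 621 = 621
    H-H: 1 × 424 = 424
    Σ(formed) = 2721 kJ
  ΔH_II = 2866 − 2721 = +145 kJ
ΔH_I − ΔH_II = −309 kJ, so reaction I has the more negative ΔH; |ΔH_I − ΔH_II| = 309 kJ.

Reaction I, by 309 kJ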